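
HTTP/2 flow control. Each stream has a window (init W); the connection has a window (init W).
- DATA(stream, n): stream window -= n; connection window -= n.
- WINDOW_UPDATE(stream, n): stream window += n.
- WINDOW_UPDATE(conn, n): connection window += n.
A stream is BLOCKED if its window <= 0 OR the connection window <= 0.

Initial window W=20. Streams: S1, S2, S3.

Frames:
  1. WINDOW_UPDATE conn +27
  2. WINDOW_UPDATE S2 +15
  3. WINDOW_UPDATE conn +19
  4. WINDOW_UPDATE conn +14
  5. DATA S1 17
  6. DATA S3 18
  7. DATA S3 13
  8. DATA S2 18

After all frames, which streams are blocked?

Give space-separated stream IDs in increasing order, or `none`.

Answer: S3

Derivation:
Op 1: conn=47 S1=20 S2=20 S3=20 blocked=[]
Op 2: conn=47 S1=20 S2=35 S3=20 blocked=[]
Op 3: conn=66 S1=20 S2=35 S3=20 blocked=[]
Op 4: conn=80 S1=20 S2=35 S3=20 blocked=[]
Op 5: conn=63 S1=3 S2=35 S3=20 blocked=[]
Op 6: conn=45 S1=3 S2=35 S3=2 blocked=[]
Op 7: conn=32 S1=3 S2=35 S3=-11 blocked=[3]
Op 8: conn=14 S1=3 S2=17 S3=-11 blocked=[3]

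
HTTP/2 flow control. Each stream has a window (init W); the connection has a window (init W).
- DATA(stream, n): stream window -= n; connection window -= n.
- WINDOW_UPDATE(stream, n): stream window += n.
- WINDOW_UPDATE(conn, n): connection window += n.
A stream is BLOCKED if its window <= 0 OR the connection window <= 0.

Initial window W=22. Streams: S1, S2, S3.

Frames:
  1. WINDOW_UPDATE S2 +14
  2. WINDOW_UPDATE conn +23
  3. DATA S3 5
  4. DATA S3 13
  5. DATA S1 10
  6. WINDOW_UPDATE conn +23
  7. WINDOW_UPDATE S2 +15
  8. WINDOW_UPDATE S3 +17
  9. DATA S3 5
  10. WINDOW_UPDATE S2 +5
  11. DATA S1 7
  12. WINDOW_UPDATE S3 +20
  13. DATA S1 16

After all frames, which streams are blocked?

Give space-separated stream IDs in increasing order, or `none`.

Answer: S1

Derivation:
Op 1: conn=22 S1=22 S2=36 S3=22 blocked=[]
Op 2: conn=45 S1=22 S2=36 S3=22 blocked=[]
Op 3: conn=40 S1=22 S2=36 S3=17 blocked=[]
Op 4: conn=27 S1=22 S2=36 S3=4 blocked=[]
Op 5: conn=17 S1=12 S2=36 S3=4 blocked=[]
Op 6: conn=40 S1=12 S2=36 S3=4 blocked=[]
Op 7: conn=40 S1=12 S2=51 S3=4 blocked=[]
Op 8: conn=40 S1=12 S2=51 S3=21 blocked=[]
Op 9: conn=35 S1=12 S2=51 S3=16 blocked=[]
Op 10: conn=35 S1=12 S2=56 S3=16 blocked=[]
Op 11: conn=28 S1=5 S2=56 S3=16 blocked=[]
Op 12: conn=28 S1=5 S2=56 S3=36 blocked=[]
Op 13: conn=12 S1=-11 S2=56 S3=36 blocked=[1]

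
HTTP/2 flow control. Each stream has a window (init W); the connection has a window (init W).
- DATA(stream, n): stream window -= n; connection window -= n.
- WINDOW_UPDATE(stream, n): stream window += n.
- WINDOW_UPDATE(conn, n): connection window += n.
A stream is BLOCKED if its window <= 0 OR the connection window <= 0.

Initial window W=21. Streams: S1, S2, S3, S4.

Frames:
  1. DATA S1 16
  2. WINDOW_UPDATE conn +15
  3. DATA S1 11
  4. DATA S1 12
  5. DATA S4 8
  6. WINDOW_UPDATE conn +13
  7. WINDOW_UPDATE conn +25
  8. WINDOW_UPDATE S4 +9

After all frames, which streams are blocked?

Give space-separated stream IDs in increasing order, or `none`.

Answer: S1

Derivation:
Op 1: conn=5 S1=5 S2=21 S3=21 S4=21 blocked=[]
Op 2: conn=20 S1=5 S2=21 S3=21 S4=21 blocked=[]
Op 3: conn=9 S1=-6 S2=21 S3=21 S4=21 blocked=[1]
Op 4: conn=-3 S1=-18 S2=21 S3=21 S4=21 blocked=[1, 2, 3, 4]
Op 5: conn=-11 S1=-18 S2=21 S3=21 S4=13 blocked=[1, 2, 3, 4]
Op 6: conn=2 S1=-18 S2=21 S3=21 S4=13 blocked=[1]
Op 7: conn=27 S1=-18 S2=21 S3=21 S4=13 blocked=[1]
Op 8: conn=27 S1=-18 S2=21 S3=21 S4=22 blocked=[1]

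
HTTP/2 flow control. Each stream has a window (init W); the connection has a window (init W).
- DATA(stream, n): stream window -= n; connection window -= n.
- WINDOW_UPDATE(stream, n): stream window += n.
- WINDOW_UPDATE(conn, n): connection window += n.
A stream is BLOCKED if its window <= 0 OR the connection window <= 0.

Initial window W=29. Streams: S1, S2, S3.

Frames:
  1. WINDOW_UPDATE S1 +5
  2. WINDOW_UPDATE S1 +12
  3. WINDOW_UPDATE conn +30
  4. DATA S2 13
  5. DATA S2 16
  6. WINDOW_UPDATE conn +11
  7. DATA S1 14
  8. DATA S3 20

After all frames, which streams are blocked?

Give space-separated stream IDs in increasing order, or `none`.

Answer: S2

Derivation:
Op 1: conn=29 S1=34 S2=29 S3=29 blocked=[]
Op 2: conn=29 S1=46 S2=29 S3=29 blocked=[]
Op 3: conn=59 S1=46 S2=29 S3=29 blocked=[]
Op 4: conn=46 S1=46 S2=16 S3=29 blocked=[]
Op 5: conn=30 S1=46 S2=0 S3=29 blocked=[2]
Op 6: conn=41 S1=46 S2=0 S3=29 blocked=[2]
Op 7: conn=27 S1=32 S2=0 S3=29 blocked=[2]
Op 8: conn=7 S1=32 S2=0 S3=9 blocked=[2]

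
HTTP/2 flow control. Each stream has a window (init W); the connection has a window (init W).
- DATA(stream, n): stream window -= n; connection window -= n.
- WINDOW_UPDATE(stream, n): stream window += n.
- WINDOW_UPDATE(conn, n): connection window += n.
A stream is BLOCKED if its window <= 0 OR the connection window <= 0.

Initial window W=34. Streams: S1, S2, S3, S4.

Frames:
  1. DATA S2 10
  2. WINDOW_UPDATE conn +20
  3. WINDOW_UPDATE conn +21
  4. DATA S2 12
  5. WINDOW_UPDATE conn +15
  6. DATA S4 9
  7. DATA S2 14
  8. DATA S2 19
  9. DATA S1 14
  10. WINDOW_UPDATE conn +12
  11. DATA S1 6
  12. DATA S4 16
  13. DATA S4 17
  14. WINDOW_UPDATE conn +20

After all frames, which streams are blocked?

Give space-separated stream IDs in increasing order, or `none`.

Op 1: conn=24 S1=34 S2=24 S3=34 S4=34 blocked=[]
Op 2: conn=44 S1=34 S2=24 S3=34 S4=34 blocked=[]
Op 3: conn=65 S1=34 S2=24 S3=34 S4=34 blocked=[]
Op 4: conn=53 S1=34 S2=12 S3=34 S4=34 blocked=[]
Op 5: conn=68 S1=34 S2=12 S3=34 S4=34 blocked=[]
Op 6: conn=59 S1=34 S2=12 S3=34 S4=25 blocked=[]
Op 7: conn=45 S1=34 S2=-2 S3=34 S4=25 blocked=[2]
Op 8: conn=26 S1=34 S2=-21 S3=34 S4=25 blocked=[2]
Op 9: conn=12 S1=20 S2=-21 S3=34 S4=25 blocked=[2]
Op 10: conn=24 S1=20 S2=-21 S3=34 S4=25 blocked=[2]
Op 11: conn=18 S1=14 S2=-21 S3=34 S4=25 blocked=[2]
Op 12: conn=2 S1=14 S2=-21 S3=34 S4=9 blocked=[2]
Op 13: conn=-15 S1=14 S2=-21 S3=34 S4=-8 blocked=[1, 2, 3, 4]
Op 14: conn=5 S1=14 S2=-21 S3=34 S4=-8 blocked=[2, 4]

Answer: S2 S4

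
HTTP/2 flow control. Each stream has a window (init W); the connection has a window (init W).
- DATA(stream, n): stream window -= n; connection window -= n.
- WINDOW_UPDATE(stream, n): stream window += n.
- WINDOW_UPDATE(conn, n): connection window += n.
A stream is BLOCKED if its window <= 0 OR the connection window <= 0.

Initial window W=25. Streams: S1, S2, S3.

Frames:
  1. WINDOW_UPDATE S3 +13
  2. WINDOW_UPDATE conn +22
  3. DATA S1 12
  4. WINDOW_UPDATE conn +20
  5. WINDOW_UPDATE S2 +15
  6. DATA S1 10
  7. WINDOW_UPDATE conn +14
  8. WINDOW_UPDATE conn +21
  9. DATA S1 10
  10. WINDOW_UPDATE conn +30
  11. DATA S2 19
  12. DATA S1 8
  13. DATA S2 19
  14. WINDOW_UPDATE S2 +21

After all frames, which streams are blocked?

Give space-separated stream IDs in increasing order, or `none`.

Op 1: conn=25 S1=25 S2=25 S3=38 blocked=[]
Op 2: conn=47 S1=25 S2=25 S3=38 blocked=[]
Op 3: conn=35 S1=13 S2=25 S3=38 blocked=[]
Op 4: conn=55 S1=13 S2=25 S3=38 blocked=[]
Op 5: conn=55 S1=13 S2=40 S3=38 blocked=[]
Op 6: conn=45 S1=3 S2=40 S3=38 blocked=[]
Op 7: conn=59 S1=3 S2=40 S3=38 blocked=[]
Op 8: conn=80 S1=3 S2=40 S3=38 blocked=[]
Op 9: conn=70 S1=-7 S2=40 S3=38 blocked=[1]
Op 10: conn=100 S1=-7 S2=40 S3=38 blocked=[1]
Op 11: conn=81 S1=-7 S2=21 S3=38 blocked=[1]
Op 12: conn=73 S1=-15 S2=21 S3=38 blocked=[1]
Op 13: conn=54 S1=-15 S2=2 S3=38 blocked=[1]
Op 14: conn=54 S1=-15 S2=23 S3=38 blocked=[1]

Answer: S1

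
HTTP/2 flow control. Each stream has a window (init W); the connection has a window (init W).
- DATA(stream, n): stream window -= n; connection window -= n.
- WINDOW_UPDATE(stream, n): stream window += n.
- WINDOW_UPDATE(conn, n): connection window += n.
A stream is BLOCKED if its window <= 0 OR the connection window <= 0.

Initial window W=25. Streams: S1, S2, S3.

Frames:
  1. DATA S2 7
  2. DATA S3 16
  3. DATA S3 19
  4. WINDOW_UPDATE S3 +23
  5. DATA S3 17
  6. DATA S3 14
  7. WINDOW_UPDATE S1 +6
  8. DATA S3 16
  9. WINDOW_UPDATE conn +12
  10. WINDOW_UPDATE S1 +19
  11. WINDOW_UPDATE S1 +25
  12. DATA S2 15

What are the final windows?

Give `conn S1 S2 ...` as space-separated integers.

Op 1: conn=18 S1=25 S2=18 S3=25 blocked=[]
Op 2: conn=2 S1=25 S2=18 S3=9 blocked=[]
Op 3: conn=-17 S1=25 S2=18 S3=-10 blocked=[1, 2, 3]
Op 4: conn=-17 S1=25 S2=18 S3=13 blocked=[1, 2, 3]
Op 5: conn=-34 S1=25 S2=18 S3=-4 blocked=[1, 2, 3]
Op 6: conn=-48 S1=25 S2=18 S3=-18 blocked=[1, 2, 3]
Op 7: conn=-48 S1=31 S2=18 S3=-18 blocked=[1, 2, 3]
Op 8: conn=-64 S1=31 S2=18 S3=-34 blocked=[1, 2, 3]
Op 9: conn=-52 S1=31 S2=18 S3=-34 blocked=[1, 2, 3]
Op 10: conn=-52 S1=50 S2=18 S3=-34 blocked=[1, 2, 3]
Op 11: conn=-52 S1=75 S2=18 S3=-34 blocked=[1, 2, 3]
Op 12: conn=-67 S1=75 S2=3 S3=-34 blocked=[1, 2, 3]

Answer: -67 75 3 -34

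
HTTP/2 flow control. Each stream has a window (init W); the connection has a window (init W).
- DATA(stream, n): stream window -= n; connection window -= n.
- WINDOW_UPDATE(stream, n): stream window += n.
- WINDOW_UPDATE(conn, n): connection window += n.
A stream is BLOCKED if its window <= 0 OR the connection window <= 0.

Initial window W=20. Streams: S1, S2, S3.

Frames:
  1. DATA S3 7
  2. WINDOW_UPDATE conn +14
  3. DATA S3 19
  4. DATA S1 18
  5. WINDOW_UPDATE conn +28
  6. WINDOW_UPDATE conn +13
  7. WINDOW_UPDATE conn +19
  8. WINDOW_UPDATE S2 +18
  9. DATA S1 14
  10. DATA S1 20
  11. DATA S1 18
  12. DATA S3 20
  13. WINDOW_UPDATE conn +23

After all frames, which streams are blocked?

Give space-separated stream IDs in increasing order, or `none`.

Op 1: conn=13 S1=20 S2=20 S3=13 blocked=[]
Op 2: conn=27 S1=20 S2=20 S3=13 blocked=[]
Op 3: conn=8 S1=20 S2=20 S3=-6 blocked=[3]
Op 4: conn=-10 S1=2 S2=20 S3=-6 blocked=[1, 2, 3]
Op 5: conn=18 S1=2 S2=20 S3=-6 blocked=[3]
Op 6: conn=31 S1=2 S2=20 S3=-6 blocked=[3]
Op 7: conn=50 S1=2 S2=20 S3=-6 blocked=[3]
Op 8: conn=50 S1=2 S2=38 S3=-6 blocked=[3]
Op 9: conn=36 S1=-12 S2=38 S3=-6 blocked=[1, 3]
Op 10: conn=16 S1=-32 S2=38 S3=-6 blocked=[1, 3]
Op 11: conn=-2 S1=-50 S2=38 S3=-6 blocked=[1, 2, 3]
Op 12: conn=-22 S1=-50 S2=38 S3=-26 blocked=[1, 2, 3]
Op 13: conn=1 S1=-50 S2=38 S3=-26 blocked=[1, 3]

Answer: S1 S3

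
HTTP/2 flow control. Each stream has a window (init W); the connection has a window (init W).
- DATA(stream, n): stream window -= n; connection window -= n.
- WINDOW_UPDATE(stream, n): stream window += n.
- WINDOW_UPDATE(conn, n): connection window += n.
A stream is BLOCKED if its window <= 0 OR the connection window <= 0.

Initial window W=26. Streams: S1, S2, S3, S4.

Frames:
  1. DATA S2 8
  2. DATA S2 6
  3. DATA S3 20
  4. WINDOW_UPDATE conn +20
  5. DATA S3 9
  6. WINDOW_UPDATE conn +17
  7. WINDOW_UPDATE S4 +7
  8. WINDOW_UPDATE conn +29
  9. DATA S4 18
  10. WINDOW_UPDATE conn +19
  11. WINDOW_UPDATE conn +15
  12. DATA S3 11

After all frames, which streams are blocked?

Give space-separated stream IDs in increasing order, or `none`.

Answer: S3

Derivation:
Op 1: conn=18 S1=26 S2=18 S3=26 S4=26 blocked=[]
Op 2: conn=12 S1=26 S2=12 S3=26 S4=26 blocked=[]
Op 3: conn=-8 S1=26 S2=12 S3=6 S4=26 blocked=[1, 2, 3, 4]
Op 4: conn=12 S1=26 S2=12 S3=6 S4=26 blocked=[]
Op 5: conn=3 S1=26 S2=12 S3=-3 S4=26 blocked=[3]
Op 6: conn=20 S1=26 S2=12 S3=-3 S4=26 blocked=[3]
Op 7: conn=20 S1=26 S2=12 S3=-3 S4=33 blocked=[3]
Op 8: conn=49 S1=26 S2=12 S3=-3 S4=33 blocked=[3]
Op 9: conn=31 S1=26 S2=12 S3=-3 S4=15 blocked=[3]
Op 10: conn=50 S1=26 S2=12 S3=-3 S4=15 blocked=[3]
Op 11: conn=65 S1=26 S2=12 S3=-3 S4=15 blocked=[3]
Op 12: conn=54 S1=26 S2=12 S3=-14 S4=15 blocked=[3]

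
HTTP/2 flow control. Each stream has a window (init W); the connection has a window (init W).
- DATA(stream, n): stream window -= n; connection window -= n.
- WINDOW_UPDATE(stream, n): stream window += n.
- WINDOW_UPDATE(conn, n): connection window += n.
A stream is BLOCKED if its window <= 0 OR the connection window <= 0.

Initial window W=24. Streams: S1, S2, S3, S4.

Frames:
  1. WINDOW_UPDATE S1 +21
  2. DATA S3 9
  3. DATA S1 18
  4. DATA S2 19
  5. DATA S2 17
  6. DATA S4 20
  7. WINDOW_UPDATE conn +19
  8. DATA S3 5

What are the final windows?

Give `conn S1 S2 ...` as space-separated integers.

Op 1: conn=24 S1=45 S2=24 S3=24 S4=24 blocked=[]
Op 2: conn=15 S1=45 S2=24 S3=15 S4=24 blocked=[]
Op 3: conn=-3 S1=27 S2=24 S3=15 S4=24 blocked=[1, 2, 3, 4]
Op 4: conn=-22 S1=27 S2=5 S3=15 S4=24 blocked=[1, 2, 3, 4]
Op 5: conn=-39 S1=27 S2=-12 S3=15 S4=24 blocked=[1, 2, 3, 4]
Op 6: conn=-59 S1=27 S2=-12 S3=15 S4=4 blocked=[1, 2, 3, 4]
Op 7: conn=-40 S1=27 S2=-12 S3=15 S4=4 blocked=[1, 2, 3, 4]
Op 8: conn=-45 S1=27 S2=-12 S3=10 S4=4 blocked=[1, 2, 3, 4]

Answer: -45 27 -12 10 4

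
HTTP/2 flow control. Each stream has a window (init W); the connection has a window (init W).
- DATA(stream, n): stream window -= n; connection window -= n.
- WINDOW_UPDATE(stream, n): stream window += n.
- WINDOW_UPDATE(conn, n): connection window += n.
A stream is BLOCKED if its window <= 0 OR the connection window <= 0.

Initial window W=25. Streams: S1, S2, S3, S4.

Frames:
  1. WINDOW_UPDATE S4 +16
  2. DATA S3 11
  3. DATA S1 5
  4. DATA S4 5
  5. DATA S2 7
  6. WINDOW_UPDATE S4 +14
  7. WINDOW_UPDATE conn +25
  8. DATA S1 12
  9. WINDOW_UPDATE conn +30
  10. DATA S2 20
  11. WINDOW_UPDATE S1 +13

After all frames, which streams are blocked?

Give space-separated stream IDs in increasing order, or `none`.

Answer: S2

Derivation:
Op 1: conn=25 S1=25 S2=25 S3=25 S4=41 blocked=[]
Op 2: conn=14 S1=25 S2=25 S3=14 S4=41 blocked=[]
Op 3: conn=9 S1=20 S2=25 S3=14 S4=41 blocked=[]
Op 4: conn=4 S1=20 S2=25 S3=14 S4=36 blocked=[]
Op 5: conn=-3 S1=20 S2=18 S3=14 S4=36 blocked=[1, 2, 3, 4]
Op 6: conn=-3 S1=20 S2=18 S3=14 S4=50 blocked=[1, 2, 3, 4]
Op 7: conn=22 S1=20 S2=18 S3=14 S4=50 blocked=[]
Op 8: conn=10 S1=8 S2=18 S3=14 S4=50 blocked=[]
Op 9: conn=40 S1=8 S2=18 S3=14 S4=50 blocked=[]
Op 10: conn=20 S1=8 S2=-2 S3=14 S4=50 blocked=[2]
Op 11: conn=20 S1=21 S2=-2 S3=14 S4=50 blocked=[2]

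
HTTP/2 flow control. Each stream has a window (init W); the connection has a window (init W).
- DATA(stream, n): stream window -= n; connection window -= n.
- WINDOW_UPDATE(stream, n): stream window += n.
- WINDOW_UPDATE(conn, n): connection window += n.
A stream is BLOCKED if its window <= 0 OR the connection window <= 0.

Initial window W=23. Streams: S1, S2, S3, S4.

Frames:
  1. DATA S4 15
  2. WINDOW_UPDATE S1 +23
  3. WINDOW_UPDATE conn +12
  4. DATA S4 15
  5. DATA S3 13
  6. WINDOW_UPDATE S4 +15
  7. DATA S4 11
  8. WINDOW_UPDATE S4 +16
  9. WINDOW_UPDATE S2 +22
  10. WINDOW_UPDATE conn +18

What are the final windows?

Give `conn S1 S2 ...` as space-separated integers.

Op 1: conn=8 S1=23 S2=23 S3=23 S4=8 blocked=[]
Op 2: conn=8 S1=46 S2=23 S3=23 S4=8 blocked=[]
Op 3: conn=20 S1=46 S2=23 S3=23 S4=8 blocked=[]
Op 4: conn=5 S1=46 S2=23 S3=23 S4=-7 blocked=[4]
Op 5: conn=-8 S1=46 S2=23 S3=10 S4=-7 blocked=[1, 2, 3, 4]
Op 6: conn=-8 S1=46 S2=23 S3=10 S4=8 blocked=[1, 2, 3, 4]
Op 7: conn=-19 S1=46 S2=23 S3=10 S4=-3 blocked=[1, 2, 3, 4]
Op 8: conn=-19 S1=46 S2=23 S3=10 S4=13 blocked=[1, 2, 3, 4]
Op 9: conn=-19 S1=46 S2=45 S3=10 S4=13 blocked=[1, 2, 3, 4]
Op 10: conn=-1 S1=46 S2=45 S3=10 S4=13 blocked=[1, 2, 3, 4]

Answer: -1 46 45 10 13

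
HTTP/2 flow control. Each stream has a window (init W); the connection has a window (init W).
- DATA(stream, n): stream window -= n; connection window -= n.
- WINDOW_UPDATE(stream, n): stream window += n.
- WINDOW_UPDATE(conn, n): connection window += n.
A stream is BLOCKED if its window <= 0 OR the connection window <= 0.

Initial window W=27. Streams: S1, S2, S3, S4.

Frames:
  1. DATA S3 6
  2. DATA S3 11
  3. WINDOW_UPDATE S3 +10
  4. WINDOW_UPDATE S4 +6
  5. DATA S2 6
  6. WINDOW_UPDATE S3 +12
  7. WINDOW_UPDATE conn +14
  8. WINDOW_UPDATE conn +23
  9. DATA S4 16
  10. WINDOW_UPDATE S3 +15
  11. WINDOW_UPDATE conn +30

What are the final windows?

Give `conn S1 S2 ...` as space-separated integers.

Answer: 55 27 21 47 17

Derivation:
Op 1: conn=21 S1=27 S2=27 S3=21 S4=27 blocked=[]
Op 2: conn=10 S1=27 S2=27 S3=10 S4=27 blocked=[]
Op 3: conn=10 S1=27 S2=27 S3=20 S4=27 blocked=[]
Op 4: conn=10 S1=27 S2=27 S3=20 S4=33 blocked=[]
Op 5: conn=4 S1=27 S2=21 S3=20 S4=33 blocked=[]
Op 6: conn=4 S1=27 S2=21 S3=32 S4=33 blocked=[]
Op 7: conn=18 S1=27 S2=21 S3=32 S4=33 blocked=[]
Op 8: conn=41 S1=27 S2=21 S3=32 S4=33 blocked=[]
Op 9: conn=25 S1=27 S2=21 S3=32 S4=17 blocked=[]
Op 10: conn=25 S1=27 S2=21 S3=47 S4=17 blocked=[]
Op 11: conn=55 S1=27 S2=21 S3=47 S4=17 blocked=[]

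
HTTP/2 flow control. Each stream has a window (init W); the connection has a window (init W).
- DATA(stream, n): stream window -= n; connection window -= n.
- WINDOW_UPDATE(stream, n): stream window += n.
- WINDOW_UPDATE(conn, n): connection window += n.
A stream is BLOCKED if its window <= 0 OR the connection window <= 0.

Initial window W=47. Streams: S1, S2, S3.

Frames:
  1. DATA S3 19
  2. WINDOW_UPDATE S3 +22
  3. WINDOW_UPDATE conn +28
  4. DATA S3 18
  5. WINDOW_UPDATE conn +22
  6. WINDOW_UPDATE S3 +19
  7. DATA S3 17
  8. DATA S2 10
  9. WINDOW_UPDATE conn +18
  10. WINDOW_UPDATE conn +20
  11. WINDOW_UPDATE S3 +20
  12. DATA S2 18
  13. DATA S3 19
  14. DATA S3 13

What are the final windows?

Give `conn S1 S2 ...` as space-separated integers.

Answer: 21 47 19 22

Derivation:
Op 1: conn=28 S1=47 S2=47 S3=28 blocked=[]
Op 2: conn=28 S1=47 S2=47 S3=50 blocked=[]
Op 3: conn=56 S1=47 S2=47 S3=50 blocked=[]
Op 4: conn=38 S1=47 S2=47 S3=32 blocked=[]
Op 5: conn=60 S1=47 S2=47 S3=32 blocked=[]
Op 6: conn=60 S1=47 S2=47 S3=51 blocked=[]
Op 7: conn=43 S1=47 S2=47 S3=34 blocked=[]
Op 8: conn=33 S1=47 S2=37 S3=34 blocked=[]
Op 9: conn=51 S1=47 S2=37 S3=34 blocked=[]
Op 10: conn=71 S1=47 S2=37 S3=34 blocked=[]
Op 11: conn=71 S1=47 S2=37 S3=54 blocked=[]
Op 12: conn=53 S1=47 S2=19 S3=54 blocked=[]
Op 13: conn=34 S1=47 S2=19 S3=35 blocked=[]
Op 14: conn=21 S1=47 S2=19 S3=22 blocked=[]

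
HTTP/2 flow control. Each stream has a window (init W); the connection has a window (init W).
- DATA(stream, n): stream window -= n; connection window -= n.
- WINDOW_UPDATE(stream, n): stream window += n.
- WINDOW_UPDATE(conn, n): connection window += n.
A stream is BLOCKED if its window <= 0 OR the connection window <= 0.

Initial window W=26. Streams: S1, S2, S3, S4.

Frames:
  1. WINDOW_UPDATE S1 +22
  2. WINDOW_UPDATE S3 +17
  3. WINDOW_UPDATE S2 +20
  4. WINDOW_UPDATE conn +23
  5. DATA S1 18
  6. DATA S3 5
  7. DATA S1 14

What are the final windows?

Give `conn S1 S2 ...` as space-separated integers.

Op 1: conn=26 S1=48 S2=26 S3=26 S4=26 blocked=[]
Op 2: conn=26 S1=48 S2=26 S3=43 S4=26 blocked=[]
Op 3: conn=26 S1=48 S2=46 S3=43 S4=26 blocked=[]
Op 4: conn=49 S1=48 S2=46 S3=43 S4=26 blocked=[]
Op 5: conn=31 S1=30 S2=46 S3=43 S4=26 blocked=[]
Op 6: conn=26 S1=30 S2=46 S3=38 S4=26 blocked=[]
Op 7: conn=12 S1=16 S2=46 S3=38 S4=26 blocked=[]

Answer: 12 16 46 38 26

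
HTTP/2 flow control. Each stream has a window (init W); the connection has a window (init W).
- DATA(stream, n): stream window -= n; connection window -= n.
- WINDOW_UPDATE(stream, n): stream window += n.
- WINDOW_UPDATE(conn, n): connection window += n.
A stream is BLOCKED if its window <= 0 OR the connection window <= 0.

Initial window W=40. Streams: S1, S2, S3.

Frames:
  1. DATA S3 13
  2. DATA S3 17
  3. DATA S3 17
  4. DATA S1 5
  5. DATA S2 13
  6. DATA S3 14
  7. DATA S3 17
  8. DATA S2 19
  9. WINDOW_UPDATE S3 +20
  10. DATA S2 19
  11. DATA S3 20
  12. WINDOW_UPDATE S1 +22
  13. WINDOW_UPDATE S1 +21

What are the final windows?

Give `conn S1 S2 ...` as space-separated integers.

Op 1: conn=27 S1=40 S2=40 S3=27 blocked=[]
Op 2: conn=10 S1=40 S2=40 S3=10 blocked=[]
Op 3: conn=-7 S1=40 S2=40 S3=-7 blocked=[1, 2, 3]
Op 4: conn=-12 S1=35 S2=40 S3=-7 blocked=[1, 2, 3]
Op 5: conn=-25 S1=35 S2=27 S3=-7 blocked=[1, 2, 3]
Op 6: conn=-39 S1=35 S2=27 S3=-21 blocked=[1, 2, 3]
Op 7: conn=-56 S1=35 S2=27 S3=-38 blocked=[1, 2, 3]
Op 8: conn=-75 S1=35 S2=8 S3=-38 blocked=[1, 2, 3]
Op 9: conn=-75 S1=35 S2=8 S3=-18 blocked=[1, 2, 3]
Op 10: conn=-94 S1=35 S2=-11 S3=-18 blocked=[1, 2, 3]
Op 11: conn=-114 S1=35 S2=-11 S3=-38 blocked=[1, 2, 3]
Op 12: conn=-114 S1=57 S2=-11 S3=-38 blocked=[1, 2, 3]
Op 13: conn=-114 S1=78 S2=-11 S3=-38 blocked=[1, 2, 3]

Answer: -114 78 -11 -38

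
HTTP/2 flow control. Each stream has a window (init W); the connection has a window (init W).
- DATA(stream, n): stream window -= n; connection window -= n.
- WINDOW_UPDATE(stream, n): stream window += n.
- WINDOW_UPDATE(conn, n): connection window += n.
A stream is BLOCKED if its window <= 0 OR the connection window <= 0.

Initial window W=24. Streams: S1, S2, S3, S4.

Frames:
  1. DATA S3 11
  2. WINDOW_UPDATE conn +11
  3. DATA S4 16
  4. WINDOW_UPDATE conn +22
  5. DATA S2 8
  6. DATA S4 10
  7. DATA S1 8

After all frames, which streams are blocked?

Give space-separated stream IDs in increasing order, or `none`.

Op 1: conn=13 S1=24 S2=24 S3=13 S4=24 blocked=[]
Op 2: conn=24 S1=24 S2=24 S3=13 S4=24 blocked=[]
Op 3: conn=8 S1=24 S2=24 S3=13 S4=8 blocked=[]
Op 4: conn=30 S1=24 S2=24 S3=13 S4=8 blocked=[]
Op 5: conn=22 S1=24 S2=16 S3=13 S4=8 blocked=[]
Op 6: conn=12 S1=24 S2=16 S3=13 S4=-2 blocked=[4]
Op 7: conn=4 S1=16 S2=16 S3=13 S4=-2 blocked=[4]

Answer: S4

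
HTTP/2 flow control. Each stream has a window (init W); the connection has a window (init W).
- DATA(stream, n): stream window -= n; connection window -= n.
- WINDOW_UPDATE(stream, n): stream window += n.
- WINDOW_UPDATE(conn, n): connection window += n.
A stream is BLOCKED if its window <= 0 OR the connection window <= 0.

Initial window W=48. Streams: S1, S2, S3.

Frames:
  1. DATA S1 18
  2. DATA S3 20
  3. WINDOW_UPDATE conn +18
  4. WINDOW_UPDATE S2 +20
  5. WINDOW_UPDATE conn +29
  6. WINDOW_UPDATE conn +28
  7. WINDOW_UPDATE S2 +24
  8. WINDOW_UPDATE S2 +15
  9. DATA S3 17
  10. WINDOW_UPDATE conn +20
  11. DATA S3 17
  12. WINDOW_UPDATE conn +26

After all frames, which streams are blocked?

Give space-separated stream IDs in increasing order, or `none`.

Op 1: conn=30 S1=30 S2=48 S3=48 blocked=[]
Op 2: conn=10 S1=30 S2=48 S3=28 blocked=[]
Op 3: conn=28 S1=30 S2=48 S3=28 blocked=[]
Op 4: conn=28 S1=30 S2=68 S3=28 blocked=[]
Op 5: conn=57 S1=30 S2=68 S3=28 blocked=[]
Op 6: conn=85 S1=30 S2=68 S3=28 blocked=[]
Op 7: conn=85 S1=30 S2=92 S3=28 blocked=[]
Op 8: conn=85 S1=30 S2=107 S3=28 blocked=[]
Op 9: conn=68 S1=30 S2=107 S3=11 blocked=[]
Op 10: conn=88 S1=30 S2=107 S3=11 blocked=[]
Op 11: conn=71 S1=30 S2=107 S3=-6 blocked=[3]
Op 12: conn=97 S1=30 S2=107 S3=-6 blocked=[3]

Answer: S3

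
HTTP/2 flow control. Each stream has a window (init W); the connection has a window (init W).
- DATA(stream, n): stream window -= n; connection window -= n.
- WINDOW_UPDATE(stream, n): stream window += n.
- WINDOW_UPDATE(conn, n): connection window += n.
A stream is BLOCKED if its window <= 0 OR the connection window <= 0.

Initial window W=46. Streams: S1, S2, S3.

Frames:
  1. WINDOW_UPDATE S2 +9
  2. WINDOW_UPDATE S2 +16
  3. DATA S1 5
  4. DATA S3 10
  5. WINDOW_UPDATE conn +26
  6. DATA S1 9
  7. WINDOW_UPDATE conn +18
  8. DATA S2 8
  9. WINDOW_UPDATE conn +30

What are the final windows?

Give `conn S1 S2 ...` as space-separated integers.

Answer: 88 32 63 36

Derivation:
Op 1: conn=46 S1=46 S2=55 S3=46 blocked=[]
Op 2: conn=46 S1=46 S2=71 S3=46 blocked=[]
Op 3: conn=41 S1=41 S2=71 S3=46 blocked=[]
Op 4: conn=31 S1=41 S2=71 S3=36 blocked=[]
Op 5: conn=57 S1=41 S2=71 S3=36 blocked=[]
Op 6: conn=48 S1=32 S2=71 S3=36 blocked=[]
Op 7: conn=66 S1=32 S2=71 S3=36 blocked=[]
Op 8: conn=58 S1=32 S2=63 S3=36 blocked=[]
Op 9: conn=88 S1=32 S2=63 S3=36 blocked=[]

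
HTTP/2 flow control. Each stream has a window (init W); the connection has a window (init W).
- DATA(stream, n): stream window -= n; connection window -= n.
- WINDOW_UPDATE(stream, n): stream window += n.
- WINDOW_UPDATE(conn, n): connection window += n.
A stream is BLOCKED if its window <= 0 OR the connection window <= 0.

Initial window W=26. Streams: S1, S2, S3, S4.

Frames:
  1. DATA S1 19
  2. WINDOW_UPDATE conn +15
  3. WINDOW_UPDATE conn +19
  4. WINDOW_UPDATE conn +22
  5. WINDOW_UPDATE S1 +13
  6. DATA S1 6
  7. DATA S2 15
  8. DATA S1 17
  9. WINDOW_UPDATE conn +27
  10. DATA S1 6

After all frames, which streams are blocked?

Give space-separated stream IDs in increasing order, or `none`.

Answer: S1

Derivation:
Op 1: conn=7 S1=7 S2=26 S3=26 S4=26 blocked=[]
Op 2: conn=22 S1=7 S2=26 S3=26 S4=26 blocked=[]
Op 3: conn=41 S1=7 S2=26 S3=26 S4=26 blocked=[]
Op 4: conn=63 S1=7 S2=26 S3=26 S4=26 blocked=[]
Op 5: conn=63 S1=20 S2=26 S3=26 S4=26 blocked=[]
Op 6: conn=57 S1=14 S2=26 S3=26 S4=26 blocked=[]
Op 7: conn=42 S1=14 S2=11 S3=26 S4=26 blocked=[]
Op 8: conn=25 S1=-3 S2=11 S3=26 S4=26 blocked=[1]
Op 9: conn=52 S1=-3 S2=11 S3=26 S4=26 blocked=[1]
Op 10: conn=46 S1=-9 S2=11 S3=26 S4=26 blocked=[1]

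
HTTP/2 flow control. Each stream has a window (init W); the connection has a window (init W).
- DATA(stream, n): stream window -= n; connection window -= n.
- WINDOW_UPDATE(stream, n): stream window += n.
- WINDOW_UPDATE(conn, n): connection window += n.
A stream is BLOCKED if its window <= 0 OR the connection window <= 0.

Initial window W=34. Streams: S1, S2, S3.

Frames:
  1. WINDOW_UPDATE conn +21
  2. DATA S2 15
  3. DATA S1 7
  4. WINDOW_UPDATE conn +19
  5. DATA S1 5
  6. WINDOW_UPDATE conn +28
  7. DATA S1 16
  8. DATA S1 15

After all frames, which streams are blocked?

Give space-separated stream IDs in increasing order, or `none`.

Answer: S1

Derivation:
Op 1: conn=55 S1=34 S2=34 S3=34 blocked=[]
Op 2: conn=40 S1=34 S2=19 S3=34 blocked=[]
Op 3: conn=33 S1=27 S2=19 S3=34 blocked=[]
Op 4: conn=52 S1=27 S2=19 S3=34 blocked=[]
Op 5: conn=47 S1=22 S2=19 S3=34 blocked=[]
Op 6: conn=75 S1=22 S2=19 S3=34 blocked=[]
Op 7: conn=59 S1=6 S2=19 S3=34 blocked=[]
Op 8: conn=44 S1=-9 S2=19 S3=34 blocked=[1]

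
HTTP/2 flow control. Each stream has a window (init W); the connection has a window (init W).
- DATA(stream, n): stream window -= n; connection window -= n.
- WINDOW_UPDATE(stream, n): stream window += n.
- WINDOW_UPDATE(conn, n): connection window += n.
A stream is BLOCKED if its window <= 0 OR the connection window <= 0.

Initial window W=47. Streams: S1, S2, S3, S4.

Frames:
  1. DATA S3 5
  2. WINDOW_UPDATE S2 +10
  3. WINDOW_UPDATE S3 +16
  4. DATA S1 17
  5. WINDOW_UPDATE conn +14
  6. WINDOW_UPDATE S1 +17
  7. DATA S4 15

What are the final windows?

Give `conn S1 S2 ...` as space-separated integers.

Answer: 24 47 57 58 32

Derivation:
Op 1: conn=42 S1=47 S2=47 S3=42 S4=47 blocked=[]
Op 2: conn=42 S1=47 S2=57 S3=42 S4=47 blocked=[]
Op 3: conn=42 S1=47 S2=57 S3=58 S4=47 blocked=[]
Op 4: conn=25 S1=30 S2=57 S3=58 S4=47 blocked=[]
Op 5: conn=39 S1=30 S2=57 S3=58 S4=47 blocked=[]
Op 6: conn=39 S1=47 S2=57 S3=58 S4=47 blocked=[]
Op 7: conn=24 S1=47 S2=57 S3=58 S4=32 blocked=[]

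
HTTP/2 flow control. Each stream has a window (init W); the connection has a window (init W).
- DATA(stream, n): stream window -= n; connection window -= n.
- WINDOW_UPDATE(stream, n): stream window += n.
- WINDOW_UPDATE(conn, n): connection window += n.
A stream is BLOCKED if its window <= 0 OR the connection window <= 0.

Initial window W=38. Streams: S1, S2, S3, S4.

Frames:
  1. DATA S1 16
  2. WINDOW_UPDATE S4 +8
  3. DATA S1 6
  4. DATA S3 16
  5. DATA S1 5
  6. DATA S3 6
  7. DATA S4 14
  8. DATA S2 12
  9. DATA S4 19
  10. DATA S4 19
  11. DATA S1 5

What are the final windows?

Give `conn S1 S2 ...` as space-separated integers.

Op 1: conn=22 S1=22 S2=38 S3=38 S4=38 blocked=[]
Op 2: conn=22 S1=22 S2=38 S3=38 S4=46 blocked=[]
Op 3: conn=16 S1=16 S2=38 S3=38 S4=46 blocked=[]
Op 4: conn=0 S1=16 S2=38 S3=22 S4=46 blocked=[1, 2, 3, 4]
Op 5: conn=-5 S1=11 S2=38 S3=22 S4=46 blocked=[1, 2, 3, 4]
Op 6: conn=-11 S1=11 S2=38 S3=16 S4=46 blocked=[1, 2, 3, 4]
Op 7: conn=-25 S1=11 S2=38 S3=16 S4=32 blocked=[1, 2, 3, 4]
Op 8: conn=-37 S1=11 S2=26 S3=16 S4=32 blocked=[1, 2, 3, 4]
Op 9: conn=-56 S1=11 S2=26 S3=16 S4=13 blocked=[1, 2, 3, 4]
Op 10: conn=-75 S1=11 S2=26 S3=16 S4=-6 blocked=[1, 2, 3, 4]
Op 11: conn=-80 S1=6 S2=26 S3=16 S4=-6 blocked=[1, 2, 3, 4]

Answer: -80 6 26 16 -6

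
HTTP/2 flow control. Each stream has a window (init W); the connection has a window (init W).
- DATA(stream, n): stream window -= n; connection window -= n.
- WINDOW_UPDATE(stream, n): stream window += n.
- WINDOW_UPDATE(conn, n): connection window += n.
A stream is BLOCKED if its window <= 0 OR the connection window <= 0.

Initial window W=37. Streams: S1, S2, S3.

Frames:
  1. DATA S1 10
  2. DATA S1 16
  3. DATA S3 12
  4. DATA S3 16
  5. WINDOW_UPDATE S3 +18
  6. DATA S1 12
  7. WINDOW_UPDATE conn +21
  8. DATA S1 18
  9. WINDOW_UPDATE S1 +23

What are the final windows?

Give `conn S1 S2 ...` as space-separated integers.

Op 1: conn=27 S1=27 S2=37 S3=37 blocked=[]
Op 2: conn=11 S1=11 S2=37 S3=37 blocked=[]
Op 3: conn=-1 S1=11 S2=37 S3=25 blocked=[1, 2, 3]
Op 4: conn=-17 S1=11 S2=37 S3=9 blocked=[1, 2, 3]
Op 5: conn=-17 S1=11 S2=37 S3=27 blocked=[1, 2, 3]
Op 6: conn=-29 S1=-1 S2=37 S3=27 blocked=[1, 2, 3]
Op 7: conn=-8 S1=-1 S2=37 S3=27 blocked=[1, 2, 3]
Op 8: conn=-26 S1=-19 S2=37 S3=27 blocked=[1, 2, 3]
Op 9: conn=-26 S1=4 S2=37 S3=27 blocked=[1, 2, 3]

Answer: -26 4 37 27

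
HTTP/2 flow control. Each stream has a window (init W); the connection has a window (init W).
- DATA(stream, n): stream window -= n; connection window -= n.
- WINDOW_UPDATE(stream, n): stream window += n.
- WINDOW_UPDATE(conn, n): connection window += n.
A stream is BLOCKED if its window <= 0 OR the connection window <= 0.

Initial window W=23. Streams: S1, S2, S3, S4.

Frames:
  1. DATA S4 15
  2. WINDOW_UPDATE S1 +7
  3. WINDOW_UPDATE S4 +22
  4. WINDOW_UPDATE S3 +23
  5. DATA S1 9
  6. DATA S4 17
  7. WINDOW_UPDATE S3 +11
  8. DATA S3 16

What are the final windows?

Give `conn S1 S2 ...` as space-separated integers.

Answer: -34 21 23 41 13

Derivation:
Op 1: conn=8 S1=23 S2=23 S3=23 S4=8 blocked=[]
Op 2: conn=8 S1=30 S2=23 S3=23 S4=8 blocked=[]
Op 3: conn=8 S1=30 S2=23 S3=23 S4=30 blocked=[]
Op 4: conn=8 S1=30 S2=23 S3=46 S4=30 blocked=[]
Op 5: conn=-1 S1=21 S2=23 S3=46 S4=30 blocked=[1, 2, 3, 4]
Op 6: conn=-18 S1=21 S2=23 S3=46 S4=13 blocked=[1, 2, 3, 4]
Op 7: conn=-18 S1=21 S2=23 S3=57 S4=13 blocked=[1, 2, 3, 4]
Op 8: conn=-34 S1=21 S2=23 S3=41 S4=13 blocked=[1, 2, 3, 4]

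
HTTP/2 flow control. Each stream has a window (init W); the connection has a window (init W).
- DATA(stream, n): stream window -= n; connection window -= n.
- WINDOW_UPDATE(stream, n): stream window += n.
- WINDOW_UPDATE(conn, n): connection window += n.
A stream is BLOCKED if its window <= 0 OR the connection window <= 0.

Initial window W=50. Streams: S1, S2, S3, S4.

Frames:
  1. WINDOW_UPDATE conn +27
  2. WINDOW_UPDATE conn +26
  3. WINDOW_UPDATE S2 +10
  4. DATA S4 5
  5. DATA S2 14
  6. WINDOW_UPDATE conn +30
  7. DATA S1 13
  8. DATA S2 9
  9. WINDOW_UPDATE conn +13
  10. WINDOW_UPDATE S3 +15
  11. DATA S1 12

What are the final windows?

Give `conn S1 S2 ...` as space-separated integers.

Answer: 93 25 37 65 45

Derivation:
Op 1: conn=77 S1=50 S2=50 S3=50 S4=50 blocked=[]
Op 2: conn=103 S1=50 S2=50 S3=50 S4=50 blocked=[]
Op 3: conn=103 S1=50 S2=60 S3=50 S4=50 blocked=[]
Op 4: conn=98 S1=50 S2=60 S3=50 S4=45 blocked=[]
Op 5: conn=84 S1=50 S2=46 S3=50 S4=45 blocked=[]
Op 6: conn=114 S1=50 S2=46 S3=50 S4=45 blocked=[]
Op 7: conn=101 S1=37 S2=46 S3=50 S4=45 blocked=[]
Op 8: conn=92 S1=37 S2=37 S3=50 S4=45 blocked=[]
Op 9: conn=105 S1=37 S2=37 S3=50 S4=45 blocked=[]
Op 10: conn=105 S1=37 S2=37 S3=65 S4=45 blocked=[]
Op 11: conn=93 S1=25 S2=37 S3=65 S4=45 blocked=[]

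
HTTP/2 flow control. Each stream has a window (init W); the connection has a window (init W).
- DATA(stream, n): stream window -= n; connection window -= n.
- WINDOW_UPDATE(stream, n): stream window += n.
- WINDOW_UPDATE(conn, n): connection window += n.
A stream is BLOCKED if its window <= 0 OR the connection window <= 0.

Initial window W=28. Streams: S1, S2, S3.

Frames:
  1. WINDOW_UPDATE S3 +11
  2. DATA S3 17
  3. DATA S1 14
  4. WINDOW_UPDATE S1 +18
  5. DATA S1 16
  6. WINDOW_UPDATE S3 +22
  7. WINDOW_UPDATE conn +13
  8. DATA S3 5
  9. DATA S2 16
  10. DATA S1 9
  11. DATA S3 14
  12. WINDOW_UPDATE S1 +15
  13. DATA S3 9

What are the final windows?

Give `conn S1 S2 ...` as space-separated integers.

Op 1: conn=28 S1=28 S2=28 S3=39 blocked=[]
Op 2: conn=11 S1=28 S2=28 S3=22 blocked=[]
Op 3: conn=-3 S1=14 S2=28 S3=22 blocked=[1, 2, 3]
Op 4: conn=-3 S1=32 S2=28 S3=22 blocked=[1, 2, 3]
Op 5: conn=-19 S1=16 S2=28 S3=22 blocked=[1, 2, 3]
Op 6: conn=-19 S1=16 S2=28 S3=44 blocked=[1, 2, 3]
Op 7: conn=-6 S1=16 S2=28 S3=44 blocked=[1, 2, 3]
Op 8: conn=-11 S1=16 S2=28 S3=39 blocked=[1, 2, 3]
Op 9: conn=-27 S1=16 S2=12 S3=39 blocked=[1, 2, 3]
Op 10: conn=-36 S1=7 S2=12 S3=39 blocked=[1, 2, 3]
Op 11: conn=-50 S1=7 S2=12 S3=25 blocked=[1, 2, 3]
Op 12: conn=-50 S1=22 S2=12 S3=25 blocked=[1, 2, 3]
Op 13: conn=-59 S1=22 S2=12 S3=16 blocked=[1, 2, 3]

Answer: -59 22 12 16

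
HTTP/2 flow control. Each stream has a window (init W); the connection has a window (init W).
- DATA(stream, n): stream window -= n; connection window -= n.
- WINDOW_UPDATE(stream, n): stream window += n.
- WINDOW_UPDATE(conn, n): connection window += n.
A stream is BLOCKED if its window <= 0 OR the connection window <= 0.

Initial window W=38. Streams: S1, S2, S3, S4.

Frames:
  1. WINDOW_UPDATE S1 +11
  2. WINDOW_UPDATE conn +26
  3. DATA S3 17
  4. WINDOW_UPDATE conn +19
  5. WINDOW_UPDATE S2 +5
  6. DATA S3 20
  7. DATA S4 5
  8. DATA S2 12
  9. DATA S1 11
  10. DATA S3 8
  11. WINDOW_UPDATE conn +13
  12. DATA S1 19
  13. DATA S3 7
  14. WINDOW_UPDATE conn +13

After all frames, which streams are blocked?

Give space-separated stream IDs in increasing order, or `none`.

Op 1: conn=38 S1=49 S2=38 S3=38 S4=38 blocked=[]
Op 2: conn=64 S1=49 S2=38 S3=38 S4=38 blocked=[]
Op 3: conn=47 S1=49 S2=38 S3=21 S4=38 blocked=[]
Op 4: conn=66 S1=49 S2=38 S3=21 S4=38 blocked=[]
Op 5: conn=66 S1=49 S2=43 S3=21 S4=38 blocked=[]
Op 6: conn=46 S1=49 S2=43 S3=1 S4=38 blocked=[]
Op 7: conn=41 S1=49 S2=43 S3=1 S4=33 blocked=[]
Op 8: conn=29 S1=49 S2=31 S3=1 S4=33 blocked=[]
Op 9: conn=18 S1=38 S2=31 S3=1 S4=33 blocked=[]
Op 10: conn=10 S1=38 S2=31 S3=-7 S4=33 blocked=[3]
Op 11: conn=23 S1=38 S2=31 S3=-7 S4=33 blocked=[3]
Op 12: conn=4 S1=19 S2=31 S3=-7 S4=33 blocked=[3]
Op 13: conn=-3 S1=19 S2=31 S3=-14 S4=33 blocked=[1, 2, 3, 4]
Op 14: conn=10 S1=19 S2=31 S3=-14 S4=33 blocked=[3]

Answer: S3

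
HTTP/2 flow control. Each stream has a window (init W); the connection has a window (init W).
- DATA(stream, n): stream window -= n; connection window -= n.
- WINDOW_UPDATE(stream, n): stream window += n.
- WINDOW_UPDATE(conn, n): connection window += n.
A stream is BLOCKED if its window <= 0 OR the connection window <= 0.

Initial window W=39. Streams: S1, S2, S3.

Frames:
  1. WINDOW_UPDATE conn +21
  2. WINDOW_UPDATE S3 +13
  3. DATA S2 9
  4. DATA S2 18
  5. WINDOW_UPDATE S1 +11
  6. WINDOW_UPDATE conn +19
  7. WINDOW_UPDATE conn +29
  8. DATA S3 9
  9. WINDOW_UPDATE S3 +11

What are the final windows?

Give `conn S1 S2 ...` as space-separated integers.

Answer: 72 50 12 54

Derivation:
Op 1: conn=60 S1=39 S2=39 S3=39 blocked=[]
Op 2: conn=60 S1=39 S2=39 S3=52 blocked=[]
Op 3: conn=51 S1=39 S2=30 S3=52 blocked=[]
Op 4: conn=33 S1=39 S2=12 S3=52 blocked=[]
Op 5: conn=33 S1=50 S2=12 S3=52 blocked=[]
Op 6: conn=52 S1=50 S2=12 S3=52 blocked=[]
Op 7: conn=81 S1=50 S2=12 S3=52 blocked=[]
Op 8: conn=72 S1=50 S2=12 S3=43 blocked=[]
Op 9: conn=72 S1=50 S2=12 S3=54 blocked=[]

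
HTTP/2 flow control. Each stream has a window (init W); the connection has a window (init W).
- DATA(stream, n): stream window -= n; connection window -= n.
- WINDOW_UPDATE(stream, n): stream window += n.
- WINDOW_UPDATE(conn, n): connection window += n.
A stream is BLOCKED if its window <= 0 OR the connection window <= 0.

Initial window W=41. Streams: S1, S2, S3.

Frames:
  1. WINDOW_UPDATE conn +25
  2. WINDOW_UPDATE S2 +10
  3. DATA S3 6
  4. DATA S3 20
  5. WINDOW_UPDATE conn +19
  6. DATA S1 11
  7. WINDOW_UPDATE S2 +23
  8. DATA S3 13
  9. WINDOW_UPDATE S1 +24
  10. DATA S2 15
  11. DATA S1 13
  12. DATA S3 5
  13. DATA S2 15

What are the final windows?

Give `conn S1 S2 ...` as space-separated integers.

Answer: -13 41 44 -3

Derivation:
Op 1: conn=66 S1=41 S2=41 S3=41 blocked=[]
Op 2: conn=66 S1=41 S2=51 S3=41 blocked=[]
Op 3: conn=60 S1=41 S2=51 S3=35 blocked=[]
Op 4: conn=40 S1=41 S2=51 S3=15 blocked=[]
Op 5: conn=59 S1=41 S2=51 S3=15 blocked=[]
Op 6: conn=48 S1=30 S2=51 S3=15 blocked=[]
Op 7: conn=48 S1=30 S2=74 S3=15 blocked=[]
Op 8: conn=35 S1=30 S2=74 S3=2 blocked=[]
Op 9: conn=35 S1=54 S2=74 S3=2 blocked=[]
Op 10: conn=20 S1=54 S2=59 S3=2 blocked=[]
Op 11: conn=7 S1=41 S2=59 S3=2 blocked=[]
Op 12: conn=2 S1=41 S2=59 S3=-3 blocked=[3]
Op 13: conn=-13 S1=41 S2=44 S3=-3 blocked=[1, 2, 3]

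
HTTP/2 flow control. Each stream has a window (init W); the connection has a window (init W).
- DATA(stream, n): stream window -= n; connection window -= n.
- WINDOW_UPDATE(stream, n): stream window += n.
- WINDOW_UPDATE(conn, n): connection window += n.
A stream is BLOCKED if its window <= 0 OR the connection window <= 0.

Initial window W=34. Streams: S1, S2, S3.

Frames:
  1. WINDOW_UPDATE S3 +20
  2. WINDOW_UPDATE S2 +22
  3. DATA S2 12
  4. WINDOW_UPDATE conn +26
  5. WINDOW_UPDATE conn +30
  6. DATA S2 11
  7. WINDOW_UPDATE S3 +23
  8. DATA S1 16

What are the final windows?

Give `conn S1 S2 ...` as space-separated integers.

Op 1: conn=34 S1=34 S2=34 S3=54 blocked=[]
Op 2: conn=34 S1=34 S2=56 S3=54 blocked=[]
Op 3: conn=22 S1=34 S2=44 S3=54 blocked=[]
Op 4: conn=48 S1=34 S2=44 S3=54 blocked=[]
Op 5: conn=78 S1=34 S2=44 S3=54 blocked=[]
Op 6: conn=67 S1=34 S2=33 S3=54 blocked=[]
Op 7: conn=67 S1=34 S2=33 S3=77 blocked=[]
Op 8: conn=51 S1=18 S2=33 S3=77 blocked=[]

Answer: 51 18 33 77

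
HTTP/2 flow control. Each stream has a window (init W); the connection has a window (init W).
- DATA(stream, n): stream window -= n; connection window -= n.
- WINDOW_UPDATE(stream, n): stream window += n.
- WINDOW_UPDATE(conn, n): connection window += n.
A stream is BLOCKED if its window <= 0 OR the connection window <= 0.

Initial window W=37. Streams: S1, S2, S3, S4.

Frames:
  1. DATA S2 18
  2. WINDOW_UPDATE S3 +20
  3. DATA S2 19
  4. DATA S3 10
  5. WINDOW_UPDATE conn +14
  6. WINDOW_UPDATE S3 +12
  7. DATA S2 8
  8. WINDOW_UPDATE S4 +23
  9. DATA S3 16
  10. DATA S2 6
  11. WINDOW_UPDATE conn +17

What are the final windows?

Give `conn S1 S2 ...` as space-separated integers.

Op 1: conn=19 S1=37 S2=19 S3=37 S4=37 blocked=[]
Op 2: conn=19 S1=37 S2=19 S3=57 S4=37 blocked=[]
Op 3: conn=0 S1=37 S2=0 S3=57 S4=37 blocked=[1, 2, 3, 4]
Op 4: conn=-10 S1=37 S2=0 S3=47 S4=37 blocked=[1, 2, 3, 4]
Op 5: conn=4 S1=37 S2=0 S3=47 S4=37 blocked=[2]
Op 6: conn=4 S1=37 S2=0 S3=59 S4=37 blocked=[2]
Op 7: conn=-4 S1=37 S2=-8 S3=59 S4=37 blocked=[1, 2, 3, 4]
Op 8: conn=-4 S1=37 S2=-8 S3=59 S4=60 blocked=[1, 2, 3, 4]
Op 9: conn=-20 S1=37 S2=-8 S3=43 S4=60 blocked=[1, 2, 3, 4]
Op 10: conn=-26 S1=37 S2=-14 S3=43 S4=60 blocked=[1, 2, 3, 4]
Op 11: conn=-9 S1=37 S2=-14 S3=43 S4=60 blocked=[1, 2, 3, 4]

Answer: -9 37 -14 43 60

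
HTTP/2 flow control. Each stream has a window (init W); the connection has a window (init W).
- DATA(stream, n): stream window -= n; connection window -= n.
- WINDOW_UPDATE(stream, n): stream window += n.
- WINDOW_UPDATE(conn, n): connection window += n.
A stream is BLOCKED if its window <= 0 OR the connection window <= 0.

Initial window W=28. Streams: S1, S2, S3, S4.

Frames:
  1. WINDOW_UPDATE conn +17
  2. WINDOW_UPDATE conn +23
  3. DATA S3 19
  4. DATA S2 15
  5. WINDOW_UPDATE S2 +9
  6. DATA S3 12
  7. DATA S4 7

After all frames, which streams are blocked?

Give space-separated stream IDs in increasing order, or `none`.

Op 1: conn=45 S1=28 S2=28 S3=28 S4=28 blocked=[]
Op 2: conn=68 S1=28 S2=28 S3=28 S4=28 blocked=[]
Op 3: conn=49 S1=28 S2=28 S3=9 S4=28 blocked=[]
Op 4: conn=34 S1=28 S2=13 S3=9 S4=28 blocked=[]
Op 5: conn=34 S1=28 S2=22 S3=9 S4=28 blocked=[]
Op 6: conn=22 S1=28 S2=22 S3=-3 S4=28 blocked=[3]
Op 7: conn=15 S1=28 S2=22 S3=-3 S4=21 blocked=[3]

Answer: S3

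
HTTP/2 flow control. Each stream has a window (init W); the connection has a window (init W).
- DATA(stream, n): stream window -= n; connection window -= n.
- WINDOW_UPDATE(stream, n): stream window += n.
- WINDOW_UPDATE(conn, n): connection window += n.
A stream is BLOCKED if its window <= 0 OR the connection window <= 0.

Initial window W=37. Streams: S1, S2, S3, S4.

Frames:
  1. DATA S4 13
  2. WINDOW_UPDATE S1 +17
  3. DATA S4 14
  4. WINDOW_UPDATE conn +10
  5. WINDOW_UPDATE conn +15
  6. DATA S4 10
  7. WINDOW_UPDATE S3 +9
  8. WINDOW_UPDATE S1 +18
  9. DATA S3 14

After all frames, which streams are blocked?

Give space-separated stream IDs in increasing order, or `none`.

Op 1: conn=24 S1=37 S2=37 S3=37 S4=24 blocked=[]
Op 2: conn=24 S1=54 S2=37 S3=37 S4=24 blocked=[]
Op 3: conn=10 S1=54 S2=37 S3=37 S4=10 blocked=[]
Op 4: conn=20 S1=54 S2=37 S3=37 S4=10 blocked=[]
Op 5: conn=35 S1=54 S2=37 S3=37 S4=10 blocked=[]
Op 6: conn=25 S1=54 S2=37 S3=37 S4=0 blocked=[4]
Op 7: conn=25 S1=54 S2=37 S3=46 S4=0 blocked=[4]
Op 8: conn=25 S1=72 S2=37 S3=46 S4=0 blocked=[4]
Op 9: conn=11 S1=72 S2=37 S3=32 S4=0 blocked=[4]

Answer: S4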